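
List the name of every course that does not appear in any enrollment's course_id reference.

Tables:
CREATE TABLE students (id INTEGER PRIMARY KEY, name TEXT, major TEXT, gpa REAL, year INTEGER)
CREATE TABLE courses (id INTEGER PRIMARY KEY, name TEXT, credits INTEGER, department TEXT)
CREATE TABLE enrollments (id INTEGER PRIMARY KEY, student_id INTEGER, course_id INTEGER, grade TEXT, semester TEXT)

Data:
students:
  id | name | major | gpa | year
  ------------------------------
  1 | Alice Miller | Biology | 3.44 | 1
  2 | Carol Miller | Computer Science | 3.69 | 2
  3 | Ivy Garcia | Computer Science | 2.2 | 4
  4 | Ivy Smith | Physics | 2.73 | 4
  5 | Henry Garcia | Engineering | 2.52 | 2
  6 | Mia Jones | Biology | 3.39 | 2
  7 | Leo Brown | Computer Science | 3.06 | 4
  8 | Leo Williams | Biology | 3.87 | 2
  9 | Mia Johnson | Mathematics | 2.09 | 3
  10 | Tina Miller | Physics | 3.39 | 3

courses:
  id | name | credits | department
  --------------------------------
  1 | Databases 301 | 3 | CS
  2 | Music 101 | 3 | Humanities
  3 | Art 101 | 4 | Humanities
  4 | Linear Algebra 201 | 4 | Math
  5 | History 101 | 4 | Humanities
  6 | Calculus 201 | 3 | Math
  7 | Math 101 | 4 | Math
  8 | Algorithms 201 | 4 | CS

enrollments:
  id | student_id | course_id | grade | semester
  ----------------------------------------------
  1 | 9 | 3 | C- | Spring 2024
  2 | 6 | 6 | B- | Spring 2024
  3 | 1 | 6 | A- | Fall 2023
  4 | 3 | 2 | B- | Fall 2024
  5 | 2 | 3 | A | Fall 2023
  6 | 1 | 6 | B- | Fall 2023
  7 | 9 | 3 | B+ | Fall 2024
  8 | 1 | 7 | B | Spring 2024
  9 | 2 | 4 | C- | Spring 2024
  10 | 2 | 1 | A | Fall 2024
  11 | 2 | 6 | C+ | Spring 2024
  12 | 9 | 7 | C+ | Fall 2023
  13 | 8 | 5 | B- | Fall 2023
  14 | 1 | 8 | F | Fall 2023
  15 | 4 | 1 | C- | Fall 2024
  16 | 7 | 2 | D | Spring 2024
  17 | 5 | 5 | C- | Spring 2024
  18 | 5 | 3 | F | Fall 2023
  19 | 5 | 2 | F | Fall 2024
SELECT p.name FROM courses p LEFT JOIN enrollments c ON c.course_id = p.id WHERE c.id IS NULL

Execution result:
(no rows)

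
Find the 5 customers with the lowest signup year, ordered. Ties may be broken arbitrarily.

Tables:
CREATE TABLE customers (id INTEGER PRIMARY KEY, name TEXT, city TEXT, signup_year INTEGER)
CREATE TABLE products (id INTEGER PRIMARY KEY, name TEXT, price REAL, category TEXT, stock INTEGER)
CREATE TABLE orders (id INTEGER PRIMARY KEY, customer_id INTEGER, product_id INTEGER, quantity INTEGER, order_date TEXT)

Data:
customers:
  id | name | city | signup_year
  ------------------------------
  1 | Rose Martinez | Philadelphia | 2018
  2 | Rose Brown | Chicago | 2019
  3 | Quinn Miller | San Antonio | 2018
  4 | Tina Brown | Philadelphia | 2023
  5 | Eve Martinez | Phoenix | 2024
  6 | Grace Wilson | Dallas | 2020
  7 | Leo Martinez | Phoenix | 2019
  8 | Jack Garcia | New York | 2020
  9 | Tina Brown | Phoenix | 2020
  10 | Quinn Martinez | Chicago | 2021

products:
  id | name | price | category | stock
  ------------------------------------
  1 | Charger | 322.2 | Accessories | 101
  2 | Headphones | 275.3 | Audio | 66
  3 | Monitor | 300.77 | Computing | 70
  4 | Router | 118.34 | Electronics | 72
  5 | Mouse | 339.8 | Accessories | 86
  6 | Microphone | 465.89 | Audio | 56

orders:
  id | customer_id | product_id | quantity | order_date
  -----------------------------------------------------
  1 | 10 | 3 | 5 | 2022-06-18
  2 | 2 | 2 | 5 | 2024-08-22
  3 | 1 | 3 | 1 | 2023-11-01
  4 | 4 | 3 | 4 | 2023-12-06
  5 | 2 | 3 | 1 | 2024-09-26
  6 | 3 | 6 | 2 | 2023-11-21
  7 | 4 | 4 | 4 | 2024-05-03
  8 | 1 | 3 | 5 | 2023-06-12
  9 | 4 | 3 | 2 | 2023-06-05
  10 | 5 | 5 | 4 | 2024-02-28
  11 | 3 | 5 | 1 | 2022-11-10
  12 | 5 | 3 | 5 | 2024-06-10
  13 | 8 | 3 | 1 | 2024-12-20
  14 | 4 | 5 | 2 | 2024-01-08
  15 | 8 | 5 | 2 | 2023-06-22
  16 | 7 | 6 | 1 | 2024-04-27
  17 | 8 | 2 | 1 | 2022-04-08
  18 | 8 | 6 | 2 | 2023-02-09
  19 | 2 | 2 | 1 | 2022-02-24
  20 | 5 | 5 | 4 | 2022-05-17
SELECT name, signup_year FROM customers ORDER BY signup_year ASC LIMIT 5

Execution result:
name | signup_year
Rose Martinez | 2018
Quinn Miller | 2018
Rose Brown | 2019
Leo Martinez | 2019
Grace Wilson | 2020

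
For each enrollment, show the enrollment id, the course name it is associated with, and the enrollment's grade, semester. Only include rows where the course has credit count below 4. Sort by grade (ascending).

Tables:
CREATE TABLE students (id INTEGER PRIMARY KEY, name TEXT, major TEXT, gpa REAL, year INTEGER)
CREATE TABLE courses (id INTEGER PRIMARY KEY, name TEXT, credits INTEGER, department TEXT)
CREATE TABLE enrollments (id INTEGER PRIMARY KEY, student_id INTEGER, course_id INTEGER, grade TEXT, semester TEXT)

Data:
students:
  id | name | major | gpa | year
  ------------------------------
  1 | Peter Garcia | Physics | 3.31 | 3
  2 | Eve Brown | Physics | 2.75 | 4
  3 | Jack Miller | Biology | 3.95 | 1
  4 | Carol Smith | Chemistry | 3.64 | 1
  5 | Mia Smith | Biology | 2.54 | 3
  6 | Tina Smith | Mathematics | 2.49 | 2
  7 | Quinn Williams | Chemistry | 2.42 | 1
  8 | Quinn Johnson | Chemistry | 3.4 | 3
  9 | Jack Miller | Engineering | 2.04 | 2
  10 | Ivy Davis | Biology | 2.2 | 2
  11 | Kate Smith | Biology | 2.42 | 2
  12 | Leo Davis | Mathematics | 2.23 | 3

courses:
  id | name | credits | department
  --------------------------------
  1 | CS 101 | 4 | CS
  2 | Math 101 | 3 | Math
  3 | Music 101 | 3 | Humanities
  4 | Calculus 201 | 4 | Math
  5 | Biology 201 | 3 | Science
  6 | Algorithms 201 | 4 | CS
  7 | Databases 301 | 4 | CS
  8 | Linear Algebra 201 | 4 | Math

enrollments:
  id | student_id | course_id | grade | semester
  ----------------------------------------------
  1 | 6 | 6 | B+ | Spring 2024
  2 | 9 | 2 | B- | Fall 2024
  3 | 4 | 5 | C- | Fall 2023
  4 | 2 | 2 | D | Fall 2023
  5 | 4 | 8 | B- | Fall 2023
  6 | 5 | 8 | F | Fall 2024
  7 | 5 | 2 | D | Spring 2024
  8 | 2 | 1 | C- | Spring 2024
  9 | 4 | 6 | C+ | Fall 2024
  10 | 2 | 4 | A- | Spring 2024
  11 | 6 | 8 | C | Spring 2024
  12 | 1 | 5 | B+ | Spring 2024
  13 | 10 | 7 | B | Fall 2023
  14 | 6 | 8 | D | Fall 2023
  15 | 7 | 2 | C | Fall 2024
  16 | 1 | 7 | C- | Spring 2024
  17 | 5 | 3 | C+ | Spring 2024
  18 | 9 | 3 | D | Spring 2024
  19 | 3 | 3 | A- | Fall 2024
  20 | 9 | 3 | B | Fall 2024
SELECT c.id, p.name AS course, c.grade, c.semester FROM enrollments c JOIN courses p ON c.course_id = p.id WHERE p.credits < 4 ORDER BY c.grade ASC

Execution result:
id | course | grade | semester
19 | Music 101 | A- | Fall 2024
20 | Music 101 | B | Fall 2024
12 | Biology 201 | B+ | Spring 2024
2 | Math 101 | B- | Fall 2024
15 | Math 101 | C | Fall 2024
17 | Music 101 | C+ | Spring 2024
3 | Biology 201 | C- | Fall 2023
4 | Math 101 | D | Fall 2023
7 | Math 101 | D | Spring 2024
18 | Music 101 | D | Spring 2024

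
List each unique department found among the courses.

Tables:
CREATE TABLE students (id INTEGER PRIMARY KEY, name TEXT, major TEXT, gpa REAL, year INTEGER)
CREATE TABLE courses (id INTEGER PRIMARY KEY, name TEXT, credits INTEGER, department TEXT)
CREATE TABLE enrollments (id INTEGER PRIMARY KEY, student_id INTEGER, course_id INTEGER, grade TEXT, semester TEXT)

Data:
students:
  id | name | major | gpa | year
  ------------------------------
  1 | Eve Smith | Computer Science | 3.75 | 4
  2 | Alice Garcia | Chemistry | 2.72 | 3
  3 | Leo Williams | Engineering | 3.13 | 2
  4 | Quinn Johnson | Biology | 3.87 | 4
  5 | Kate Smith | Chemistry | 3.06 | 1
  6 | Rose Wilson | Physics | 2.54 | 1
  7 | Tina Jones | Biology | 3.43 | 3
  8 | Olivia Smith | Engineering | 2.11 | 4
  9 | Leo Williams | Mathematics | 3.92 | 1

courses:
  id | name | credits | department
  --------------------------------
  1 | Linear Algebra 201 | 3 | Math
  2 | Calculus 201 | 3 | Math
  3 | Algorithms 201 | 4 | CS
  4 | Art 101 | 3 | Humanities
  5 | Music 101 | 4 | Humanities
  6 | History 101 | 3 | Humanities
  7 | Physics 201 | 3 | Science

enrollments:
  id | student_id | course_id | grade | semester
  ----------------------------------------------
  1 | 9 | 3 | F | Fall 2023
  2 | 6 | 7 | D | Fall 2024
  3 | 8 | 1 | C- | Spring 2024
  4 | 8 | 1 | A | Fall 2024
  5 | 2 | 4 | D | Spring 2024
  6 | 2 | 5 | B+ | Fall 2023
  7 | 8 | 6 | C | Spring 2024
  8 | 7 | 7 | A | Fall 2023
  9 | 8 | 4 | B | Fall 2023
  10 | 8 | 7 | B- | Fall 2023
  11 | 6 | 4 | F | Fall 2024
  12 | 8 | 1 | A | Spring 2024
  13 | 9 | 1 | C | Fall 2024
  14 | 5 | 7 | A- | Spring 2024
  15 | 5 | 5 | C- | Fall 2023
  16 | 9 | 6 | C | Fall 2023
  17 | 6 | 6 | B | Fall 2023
SELECT DISTINCT department FROM courses

Execution result:
department
Math
CS
Humanities
Science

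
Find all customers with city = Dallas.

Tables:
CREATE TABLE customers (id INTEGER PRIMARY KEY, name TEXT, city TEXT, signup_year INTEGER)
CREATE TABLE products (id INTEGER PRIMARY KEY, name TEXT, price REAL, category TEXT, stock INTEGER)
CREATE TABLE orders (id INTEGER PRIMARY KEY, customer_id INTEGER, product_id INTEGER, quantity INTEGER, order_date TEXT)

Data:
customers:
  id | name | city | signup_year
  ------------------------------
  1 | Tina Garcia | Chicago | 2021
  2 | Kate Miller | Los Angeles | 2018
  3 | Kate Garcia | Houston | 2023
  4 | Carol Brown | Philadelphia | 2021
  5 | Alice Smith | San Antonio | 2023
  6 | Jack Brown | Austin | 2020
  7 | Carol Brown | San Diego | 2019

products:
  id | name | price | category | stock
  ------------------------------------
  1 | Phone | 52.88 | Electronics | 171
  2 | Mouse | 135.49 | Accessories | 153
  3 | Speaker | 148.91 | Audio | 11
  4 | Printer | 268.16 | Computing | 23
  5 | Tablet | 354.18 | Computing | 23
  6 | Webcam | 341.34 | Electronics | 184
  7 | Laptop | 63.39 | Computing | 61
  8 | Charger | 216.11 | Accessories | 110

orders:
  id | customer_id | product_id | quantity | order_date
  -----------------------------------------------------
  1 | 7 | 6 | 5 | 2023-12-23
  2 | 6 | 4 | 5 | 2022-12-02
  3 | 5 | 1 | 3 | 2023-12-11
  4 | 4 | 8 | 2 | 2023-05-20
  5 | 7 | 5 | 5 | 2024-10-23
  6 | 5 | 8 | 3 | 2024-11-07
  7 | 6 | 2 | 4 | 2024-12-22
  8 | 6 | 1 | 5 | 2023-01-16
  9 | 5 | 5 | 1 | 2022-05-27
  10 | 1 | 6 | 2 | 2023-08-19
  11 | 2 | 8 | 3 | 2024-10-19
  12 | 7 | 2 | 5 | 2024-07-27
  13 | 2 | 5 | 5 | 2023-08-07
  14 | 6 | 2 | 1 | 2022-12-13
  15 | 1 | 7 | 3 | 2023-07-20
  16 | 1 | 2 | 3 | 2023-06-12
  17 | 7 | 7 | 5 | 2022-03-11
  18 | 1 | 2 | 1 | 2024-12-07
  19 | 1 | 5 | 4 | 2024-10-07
SELECT name, city FROM customers WHERE city = 'Dallas'

Execution result:
(no rows)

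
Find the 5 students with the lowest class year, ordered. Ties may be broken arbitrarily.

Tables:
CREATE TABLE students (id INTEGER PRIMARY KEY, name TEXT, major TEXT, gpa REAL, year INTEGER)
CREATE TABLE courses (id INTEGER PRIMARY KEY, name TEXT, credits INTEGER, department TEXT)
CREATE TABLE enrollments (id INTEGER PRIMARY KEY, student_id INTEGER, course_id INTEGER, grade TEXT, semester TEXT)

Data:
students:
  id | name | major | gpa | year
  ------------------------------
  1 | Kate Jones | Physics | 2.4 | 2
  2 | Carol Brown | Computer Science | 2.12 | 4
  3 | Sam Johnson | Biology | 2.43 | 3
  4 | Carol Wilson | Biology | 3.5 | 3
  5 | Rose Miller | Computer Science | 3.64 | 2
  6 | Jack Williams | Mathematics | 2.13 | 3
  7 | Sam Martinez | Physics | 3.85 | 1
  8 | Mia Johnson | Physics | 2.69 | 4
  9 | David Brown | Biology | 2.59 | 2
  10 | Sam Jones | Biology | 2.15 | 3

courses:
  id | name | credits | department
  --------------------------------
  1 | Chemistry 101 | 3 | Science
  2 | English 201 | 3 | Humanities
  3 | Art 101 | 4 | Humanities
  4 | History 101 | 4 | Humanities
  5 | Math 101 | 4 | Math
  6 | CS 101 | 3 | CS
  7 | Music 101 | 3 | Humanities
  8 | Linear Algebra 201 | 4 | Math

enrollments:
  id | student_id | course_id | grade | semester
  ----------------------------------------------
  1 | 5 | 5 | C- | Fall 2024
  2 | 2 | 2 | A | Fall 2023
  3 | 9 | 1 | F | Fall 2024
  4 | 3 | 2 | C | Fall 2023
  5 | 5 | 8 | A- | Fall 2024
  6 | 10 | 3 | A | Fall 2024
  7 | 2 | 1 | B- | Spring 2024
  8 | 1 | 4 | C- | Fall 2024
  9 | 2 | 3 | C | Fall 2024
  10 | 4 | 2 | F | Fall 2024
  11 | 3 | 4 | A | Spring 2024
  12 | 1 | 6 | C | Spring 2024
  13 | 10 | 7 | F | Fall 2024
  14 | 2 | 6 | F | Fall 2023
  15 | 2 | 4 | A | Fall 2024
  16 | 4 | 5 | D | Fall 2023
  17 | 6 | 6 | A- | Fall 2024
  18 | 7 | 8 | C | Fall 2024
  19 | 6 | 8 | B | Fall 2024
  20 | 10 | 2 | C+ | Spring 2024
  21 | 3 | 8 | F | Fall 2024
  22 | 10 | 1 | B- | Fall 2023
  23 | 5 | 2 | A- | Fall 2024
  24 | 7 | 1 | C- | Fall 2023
SELECT name, year FROM students ORDER BY year ASC LIMIT 5

Execution result:
name | year
Sam Martinez | 1
Kate Jones | 2
Rose Miller | 2
David Brown | 2
Sam Johnson | 3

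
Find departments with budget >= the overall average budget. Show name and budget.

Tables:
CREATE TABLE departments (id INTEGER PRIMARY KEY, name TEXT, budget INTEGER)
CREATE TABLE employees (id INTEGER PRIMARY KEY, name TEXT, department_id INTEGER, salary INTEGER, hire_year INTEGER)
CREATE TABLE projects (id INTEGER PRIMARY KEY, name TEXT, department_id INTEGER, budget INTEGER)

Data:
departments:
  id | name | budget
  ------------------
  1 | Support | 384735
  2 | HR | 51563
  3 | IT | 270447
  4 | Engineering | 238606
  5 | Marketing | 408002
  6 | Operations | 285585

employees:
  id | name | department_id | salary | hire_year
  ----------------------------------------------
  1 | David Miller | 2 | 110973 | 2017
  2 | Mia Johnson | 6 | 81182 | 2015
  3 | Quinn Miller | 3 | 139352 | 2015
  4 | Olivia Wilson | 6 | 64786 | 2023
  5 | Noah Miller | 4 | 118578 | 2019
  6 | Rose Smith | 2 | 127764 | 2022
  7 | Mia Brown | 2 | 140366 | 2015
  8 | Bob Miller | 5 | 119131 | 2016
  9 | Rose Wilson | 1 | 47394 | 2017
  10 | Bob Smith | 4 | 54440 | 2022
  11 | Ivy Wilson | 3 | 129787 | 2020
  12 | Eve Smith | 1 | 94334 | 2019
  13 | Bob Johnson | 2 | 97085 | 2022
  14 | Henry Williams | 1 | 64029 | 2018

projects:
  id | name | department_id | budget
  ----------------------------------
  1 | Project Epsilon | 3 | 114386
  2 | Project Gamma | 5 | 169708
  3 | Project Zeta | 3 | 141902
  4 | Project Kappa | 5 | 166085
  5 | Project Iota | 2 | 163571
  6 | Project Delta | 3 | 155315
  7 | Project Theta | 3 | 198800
SELECT name, budget FROM departments WHERE budget >= (SELECT AVG(budget) FROM departments)

Execution result:
name | budget
Support | 384735
Marketing | 408002
Operations | 285585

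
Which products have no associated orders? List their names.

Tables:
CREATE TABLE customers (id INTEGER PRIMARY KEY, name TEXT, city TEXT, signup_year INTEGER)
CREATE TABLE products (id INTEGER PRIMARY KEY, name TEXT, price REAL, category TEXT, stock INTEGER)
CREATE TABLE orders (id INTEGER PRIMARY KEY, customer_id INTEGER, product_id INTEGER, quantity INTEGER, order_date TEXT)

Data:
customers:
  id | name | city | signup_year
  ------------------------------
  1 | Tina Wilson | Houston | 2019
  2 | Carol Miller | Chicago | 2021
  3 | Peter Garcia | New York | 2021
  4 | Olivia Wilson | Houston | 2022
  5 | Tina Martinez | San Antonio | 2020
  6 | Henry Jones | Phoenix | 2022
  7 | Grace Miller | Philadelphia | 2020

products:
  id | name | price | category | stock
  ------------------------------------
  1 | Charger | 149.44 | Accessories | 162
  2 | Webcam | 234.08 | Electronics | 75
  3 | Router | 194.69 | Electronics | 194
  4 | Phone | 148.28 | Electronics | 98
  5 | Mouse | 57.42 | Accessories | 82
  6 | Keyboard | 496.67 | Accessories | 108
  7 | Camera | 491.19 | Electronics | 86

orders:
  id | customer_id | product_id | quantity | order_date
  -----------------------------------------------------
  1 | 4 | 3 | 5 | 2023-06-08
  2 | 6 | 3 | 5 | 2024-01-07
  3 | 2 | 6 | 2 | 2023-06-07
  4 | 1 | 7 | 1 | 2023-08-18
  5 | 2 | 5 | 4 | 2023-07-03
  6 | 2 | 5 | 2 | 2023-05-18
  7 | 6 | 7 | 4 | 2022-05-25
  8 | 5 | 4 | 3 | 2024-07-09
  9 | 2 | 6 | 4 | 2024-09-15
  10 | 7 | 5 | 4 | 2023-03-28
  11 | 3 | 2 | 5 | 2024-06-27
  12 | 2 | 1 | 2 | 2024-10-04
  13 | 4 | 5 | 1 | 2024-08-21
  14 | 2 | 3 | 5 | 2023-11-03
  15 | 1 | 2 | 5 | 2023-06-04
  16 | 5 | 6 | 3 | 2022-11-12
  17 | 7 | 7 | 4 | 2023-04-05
SELECT p.name FROM products p LEFT JOIN orders c ON c.product_id = p.id WHERE c.id IS NULL

Execution result:
(no rows)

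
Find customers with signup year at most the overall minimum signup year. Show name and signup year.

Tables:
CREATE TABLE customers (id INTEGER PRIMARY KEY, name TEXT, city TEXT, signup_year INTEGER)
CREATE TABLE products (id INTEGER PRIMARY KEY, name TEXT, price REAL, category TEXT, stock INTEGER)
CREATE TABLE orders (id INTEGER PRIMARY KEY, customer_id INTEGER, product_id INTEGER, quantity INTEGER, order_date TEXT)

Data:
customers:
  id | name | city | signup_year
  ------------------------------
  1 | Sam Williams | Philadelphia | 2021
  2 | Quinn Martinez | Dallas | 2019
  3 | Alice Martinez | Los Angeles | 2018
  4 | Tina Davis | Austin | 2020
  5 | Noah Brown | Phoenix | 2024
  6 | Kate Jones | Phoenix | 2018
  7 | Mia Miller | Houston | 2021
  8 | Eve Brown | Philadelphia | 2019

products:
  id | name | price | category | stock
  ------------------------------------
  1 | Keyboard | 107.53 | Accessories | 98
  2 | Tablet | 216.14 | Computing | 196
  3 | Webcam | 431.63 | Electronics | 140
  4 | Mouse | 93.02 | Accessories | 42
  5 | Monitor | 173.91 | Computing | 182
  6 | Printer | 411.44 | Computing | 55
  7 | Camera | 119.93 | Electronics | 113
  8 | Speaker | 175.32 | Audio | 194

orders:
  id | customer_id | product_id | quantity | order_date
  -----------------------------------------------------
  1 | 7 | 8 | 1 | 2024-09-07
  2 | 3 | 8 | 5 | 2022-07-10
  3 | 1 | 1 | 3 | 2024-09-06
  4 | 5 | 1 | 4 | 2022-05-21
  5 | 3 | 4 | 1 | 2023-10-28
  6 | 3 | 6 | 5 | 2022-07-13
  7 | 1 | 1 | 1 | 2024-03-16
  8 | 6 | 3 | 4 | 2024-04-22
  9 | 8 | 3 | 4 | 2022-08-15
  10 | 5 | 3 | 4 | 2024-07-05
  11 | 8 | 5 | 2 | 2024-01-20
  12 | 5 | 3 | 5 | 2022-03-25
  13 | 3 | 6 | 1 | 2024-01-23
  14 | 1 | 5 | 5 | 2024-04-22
SELECT name, signup_year FROM customers WHERE signup_year <= (SELECT MIN(signup_year) FROM customers)

Execution result:
name | signup_year
Alice Martinez | 2018
Kate Jones | 2018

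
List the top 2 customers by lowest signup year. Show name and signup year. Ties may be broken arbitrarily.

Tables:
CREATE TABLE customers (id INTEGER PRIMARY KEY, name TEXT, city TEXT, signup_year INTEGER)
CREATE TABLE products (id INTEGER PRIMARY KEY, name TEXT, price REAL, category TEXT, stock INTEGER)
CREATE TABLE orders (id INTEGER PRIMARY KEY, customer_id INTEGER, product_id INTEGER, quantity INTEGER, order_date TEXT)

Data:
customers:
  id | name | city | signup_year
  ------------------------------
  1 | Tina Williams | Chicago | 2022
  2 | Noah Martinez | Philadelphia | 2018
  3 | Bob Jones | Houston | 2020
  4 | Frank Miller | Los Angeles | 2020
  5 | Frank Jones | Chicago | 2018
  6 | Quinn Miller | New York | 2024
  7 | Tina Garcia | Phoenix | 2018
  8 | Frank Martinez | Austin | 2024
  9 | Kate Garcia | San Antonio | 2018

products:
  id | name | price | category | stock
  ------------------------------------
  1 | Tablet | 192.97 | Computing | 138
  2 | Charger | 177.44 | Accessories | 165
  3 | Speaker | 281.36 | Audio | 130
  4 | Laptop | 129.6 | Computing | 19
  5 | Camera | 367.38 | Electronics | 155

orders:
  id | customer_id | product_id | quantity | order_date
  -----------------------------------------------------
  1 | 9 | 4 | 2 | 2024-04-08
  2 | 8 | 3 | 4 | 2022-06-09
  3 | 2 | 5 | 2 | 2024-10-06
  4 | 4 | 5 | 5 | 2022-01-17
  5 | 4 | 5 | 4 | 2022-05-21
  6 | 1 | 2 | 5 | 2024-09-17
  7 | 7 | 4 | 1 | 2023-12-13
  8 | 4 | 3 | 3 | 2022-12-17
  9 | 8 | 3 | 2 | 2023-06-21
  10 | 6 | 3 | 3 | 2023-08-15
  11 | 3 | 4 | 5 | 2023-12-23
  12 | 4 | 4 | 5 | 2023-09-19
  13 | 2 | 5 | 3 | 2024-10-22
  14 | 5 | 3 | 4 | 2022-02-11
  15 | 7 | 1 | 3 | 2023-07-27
SELECT name, signup_year FROM customers ORDER BY signup_year ASC LIMIT 2

Execution result:
name | signup_year
Noah Martinez | 2018
Frank Jones | 2018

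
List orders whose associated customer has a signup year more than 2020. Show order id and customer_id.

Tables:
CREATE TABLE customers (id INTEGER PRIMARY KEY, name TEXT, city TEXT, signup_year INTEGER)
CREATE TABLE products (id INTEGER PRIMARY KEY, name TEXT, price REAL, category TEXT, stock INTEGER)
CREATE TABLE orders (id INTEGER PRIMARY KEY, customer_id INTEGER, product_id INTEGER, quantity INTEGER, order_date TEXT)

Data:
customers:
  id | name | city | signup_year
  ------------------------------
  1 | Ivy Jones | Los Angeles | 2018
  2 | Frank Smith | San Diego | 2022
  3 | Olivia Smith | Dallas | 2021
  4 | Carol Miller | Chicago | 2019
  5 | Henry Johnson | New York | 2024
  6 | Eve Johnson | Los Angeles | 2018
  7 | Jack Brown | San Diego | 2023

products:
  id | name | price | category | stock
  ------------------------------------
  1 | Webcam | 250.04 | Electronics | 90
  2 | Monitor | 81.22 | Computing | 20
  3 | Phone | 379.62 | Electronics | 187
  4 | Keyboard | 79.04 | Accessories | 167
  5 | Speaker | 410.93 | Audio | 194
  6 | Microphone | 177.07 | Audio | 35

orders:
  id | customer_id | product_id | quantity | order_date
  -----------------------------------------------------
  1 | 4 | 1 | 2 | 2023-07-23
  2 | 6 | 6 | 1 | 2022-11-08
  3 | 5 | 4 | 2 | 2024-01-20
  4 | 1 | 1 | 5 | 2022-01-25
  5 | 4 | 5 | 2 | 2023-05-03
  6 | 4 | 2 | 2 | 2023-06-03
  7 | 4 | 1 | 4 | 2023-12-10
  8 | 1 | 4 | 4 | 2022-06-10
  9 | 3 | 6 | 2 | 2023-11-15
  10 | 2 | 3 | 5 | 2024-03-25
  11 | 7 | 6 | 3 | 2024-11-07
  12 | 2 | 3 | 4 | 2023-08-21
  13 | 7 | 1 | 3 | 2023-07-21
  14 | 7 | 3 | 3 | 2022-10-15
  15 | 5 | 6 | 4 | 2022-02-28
SELECT id, customer_id FROM orders WHERE customer_id IN (SELECT id FROM customers WHERE signup_year > 2020)

Execution result:
id | customer_id
3 | 5
9 | 3
10 | 2
11 | 7
12 | 2
13 | 7
14 | 7
15 | 5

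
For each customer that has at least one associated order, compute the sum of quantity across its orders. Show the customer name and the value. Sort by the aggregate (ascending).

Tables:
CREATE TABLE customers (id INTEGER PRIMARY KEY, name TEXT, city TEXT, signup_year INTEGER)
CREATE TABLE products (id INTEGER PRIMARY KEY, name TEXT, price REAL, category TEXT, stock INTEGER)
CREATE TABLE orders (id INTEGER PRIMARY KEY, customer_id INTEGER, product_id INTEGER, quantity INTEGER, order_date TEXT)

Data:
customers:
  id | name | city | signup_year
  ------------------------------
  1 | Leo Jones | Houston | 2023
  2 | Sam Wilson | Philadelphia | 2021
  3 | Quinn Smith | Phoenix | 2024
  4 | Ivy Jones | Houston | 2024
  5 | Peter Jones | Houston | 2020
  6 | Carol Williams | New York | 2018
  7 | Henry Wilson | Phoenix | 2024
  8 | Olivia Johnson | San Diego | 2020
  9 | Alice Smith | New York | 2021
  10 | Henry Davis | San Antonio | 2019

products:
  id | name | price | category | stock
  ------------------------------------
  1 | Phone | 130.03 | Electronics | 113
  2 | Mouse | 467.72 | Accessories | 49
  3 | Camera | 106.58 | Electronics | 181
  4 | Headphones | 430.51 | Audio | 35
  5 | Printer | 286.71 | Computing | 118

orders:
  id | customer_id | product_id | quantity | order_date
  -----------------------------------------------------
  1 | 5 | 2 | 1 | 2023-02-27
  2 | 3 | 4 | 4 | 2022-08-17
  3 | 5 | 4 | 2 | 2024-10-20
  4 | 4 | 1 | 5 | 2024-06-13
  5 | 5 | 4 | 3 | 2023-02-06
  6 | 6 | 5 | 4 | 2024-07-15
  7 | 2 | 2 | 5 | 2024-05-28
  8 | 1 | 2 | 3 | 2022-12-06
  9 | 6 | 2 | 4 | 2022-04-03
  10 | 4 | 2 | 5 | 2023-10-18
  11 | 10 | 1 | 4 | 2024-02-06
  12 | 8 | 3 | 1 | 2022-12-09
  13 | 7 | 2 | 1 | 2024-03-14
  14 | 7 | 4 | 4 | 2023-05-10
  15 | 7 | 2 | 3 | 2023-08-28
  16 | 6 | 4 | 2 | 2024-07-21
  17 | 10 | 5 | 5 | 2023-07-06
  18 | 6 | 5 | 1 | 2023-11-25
SELECT p.name, SUM(c.quantity) AS sum_quantity FROM orders c JOIN customers p ON c.customer_id = p.id GROUP BY p.id, p.name ORDER BY sum_quantity ASC

Execution result:
name | sum_quantity
Olivia Johnson | 1
Leo Jones | 3
Quinn Smith | 4
Sam Wilson | 5
Peter Jones | 6
Henry Wilson | 8
Henry Davis | 9
Ivy Jones | 10
Carol Williams | 11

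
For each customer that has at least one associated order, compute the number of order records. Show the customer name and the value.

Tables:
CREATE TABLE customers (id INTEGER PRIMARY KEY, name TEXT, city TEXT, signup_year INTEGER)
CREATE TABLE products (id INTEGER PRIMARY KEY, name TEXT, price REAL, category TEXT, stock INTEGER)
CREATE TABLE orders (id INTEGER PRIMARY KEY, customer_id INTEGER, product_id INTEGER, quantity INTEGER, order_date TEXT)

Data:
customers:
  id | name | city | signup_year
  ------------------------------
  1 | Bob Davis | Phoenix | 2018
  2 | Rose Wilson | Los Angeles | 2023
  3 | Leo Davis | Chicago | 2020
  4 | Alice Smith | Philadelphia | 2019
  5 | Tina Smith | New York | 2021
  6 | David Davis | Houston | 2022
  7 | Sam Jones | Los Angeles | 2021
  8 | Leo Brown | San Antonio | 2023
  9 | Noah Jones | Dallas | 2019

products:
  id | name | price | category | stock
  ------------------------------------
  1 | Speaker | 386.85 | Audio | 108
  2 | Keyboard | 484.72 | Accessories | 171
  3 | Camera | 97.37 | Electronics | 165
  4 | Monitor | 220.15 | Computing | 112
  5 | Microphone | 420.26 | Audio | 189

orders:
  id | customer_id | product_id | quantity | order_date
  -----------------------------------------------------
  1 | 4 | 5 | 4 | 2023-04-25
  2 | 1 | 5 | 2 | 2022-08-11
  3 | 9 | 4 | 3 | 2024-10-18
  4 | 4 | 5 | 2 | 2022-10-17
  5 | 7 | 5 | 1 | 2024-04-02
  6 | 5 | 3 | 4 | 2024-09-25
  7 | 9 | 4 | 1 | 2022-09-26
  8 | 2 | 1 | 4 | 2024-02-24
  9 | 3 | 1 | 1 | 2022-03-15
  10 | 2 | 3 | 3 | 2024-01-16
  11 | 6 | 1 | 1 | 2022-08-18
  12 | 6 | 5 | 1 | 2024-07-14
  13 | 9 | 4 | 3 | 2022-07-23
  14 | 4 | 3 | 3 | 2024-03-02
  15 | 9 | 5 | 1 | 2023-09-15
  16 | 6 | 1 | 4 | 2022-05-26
SELECT p.name, COUNT(*) AS n FROM orders c JOIN customers p ON c.customer_id = p.id GROUP BY p.id, p.name

Execution result:
name | n
Bob Davis | 1
Rose Wilson | 2
Leo Davis | 1
Alice Smith | 3
Tina Smith | 1
David Davis | 3
Sam Jones | 1
Noah Jones | 4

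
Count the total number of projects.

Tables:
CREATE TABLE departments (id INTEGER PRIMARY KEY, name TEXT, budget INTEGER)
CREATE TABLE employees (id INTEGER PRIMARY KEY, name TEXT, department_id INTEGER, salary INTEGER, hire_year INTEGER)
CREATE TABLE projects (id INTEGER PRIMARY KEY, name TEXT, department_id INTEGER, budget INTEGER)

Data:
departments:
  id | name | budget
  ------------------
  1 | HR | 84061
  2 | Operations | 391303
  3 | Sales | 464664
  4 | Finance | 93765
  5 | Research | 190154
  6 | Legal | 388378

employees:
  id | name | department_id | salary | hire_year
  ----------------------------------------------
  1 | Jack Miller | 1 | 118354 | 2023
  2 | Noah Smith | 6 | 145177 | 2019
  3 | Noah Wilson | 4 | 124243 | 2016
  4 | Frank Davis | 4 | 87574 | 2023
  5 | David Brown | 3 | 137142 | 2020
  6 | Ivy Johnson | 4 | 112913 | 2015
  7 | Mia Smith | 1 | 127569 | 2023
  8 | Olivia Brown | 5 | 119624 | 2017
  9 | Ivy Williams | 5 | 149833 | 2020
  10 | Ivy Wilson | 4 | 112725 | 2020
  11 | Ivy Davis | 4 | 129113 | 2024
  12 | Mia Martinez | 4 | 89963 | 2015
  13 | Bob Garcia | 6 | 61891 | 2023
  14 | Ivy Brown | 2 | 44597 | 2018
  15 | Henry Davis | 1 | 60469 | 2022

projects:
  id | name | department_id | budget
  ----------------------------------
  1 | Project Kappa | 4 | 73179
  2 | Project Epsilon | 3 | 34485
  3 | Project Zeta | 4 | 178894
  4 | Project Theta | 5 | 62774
SELECT COUNT(*) FROM projects

Execution result:
4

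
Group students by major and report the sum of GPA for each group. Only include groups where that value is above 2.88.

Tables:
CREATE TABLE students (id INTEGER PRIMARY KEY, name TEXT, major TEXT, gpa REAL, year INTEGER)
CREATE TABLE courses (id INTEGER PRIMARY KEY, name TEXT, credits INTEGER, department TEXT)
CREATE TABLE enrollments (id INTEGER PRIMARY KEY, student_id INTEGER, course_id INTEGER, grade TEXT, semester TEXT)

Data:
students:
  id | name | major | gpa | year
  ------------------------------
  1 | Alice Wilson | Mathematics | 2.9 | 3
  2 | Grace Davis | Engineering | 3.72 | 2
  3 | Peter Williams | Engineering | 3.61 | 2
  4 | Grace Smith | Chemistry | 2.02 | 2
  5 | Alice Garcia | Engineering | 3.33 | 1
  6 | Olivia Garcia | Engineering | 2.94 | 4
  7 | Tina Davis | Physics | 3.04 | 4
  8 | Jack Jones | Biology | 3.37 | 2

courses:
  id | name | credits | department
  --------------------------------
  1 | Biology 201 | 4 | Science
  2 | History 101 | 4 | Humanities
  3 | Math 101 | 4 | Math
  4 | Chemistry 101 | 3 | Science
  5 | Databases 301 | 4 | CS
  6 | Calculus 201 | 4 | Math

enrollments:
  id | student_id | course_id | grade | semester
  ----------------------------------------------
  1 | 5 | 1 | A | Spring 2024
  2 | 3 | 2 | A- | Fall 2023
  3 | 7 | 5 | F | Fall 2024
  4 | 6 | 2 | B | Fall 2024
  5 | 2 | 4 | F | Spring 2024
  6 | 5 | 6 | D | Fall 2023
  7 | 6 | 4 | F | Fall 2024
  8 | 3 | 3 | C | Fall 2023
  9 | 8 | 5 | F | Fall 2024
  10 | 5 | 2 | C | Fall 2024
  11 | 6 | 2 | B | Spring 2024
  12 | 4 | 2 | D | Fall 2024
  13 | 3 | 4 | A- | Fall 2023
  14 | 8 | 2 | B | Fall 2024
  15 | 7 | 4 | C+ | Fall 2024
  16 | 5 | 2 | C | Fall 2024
SELECT major, SUM(gpa) AS sum_gpa FROM students GROUP BY major HAVING SUM(gpa) > 2.88

Execution result:
major | sum_gpa
Biology | 3.37
Engineering | 13.60
Mathematics | 2.90
Physics | 3.04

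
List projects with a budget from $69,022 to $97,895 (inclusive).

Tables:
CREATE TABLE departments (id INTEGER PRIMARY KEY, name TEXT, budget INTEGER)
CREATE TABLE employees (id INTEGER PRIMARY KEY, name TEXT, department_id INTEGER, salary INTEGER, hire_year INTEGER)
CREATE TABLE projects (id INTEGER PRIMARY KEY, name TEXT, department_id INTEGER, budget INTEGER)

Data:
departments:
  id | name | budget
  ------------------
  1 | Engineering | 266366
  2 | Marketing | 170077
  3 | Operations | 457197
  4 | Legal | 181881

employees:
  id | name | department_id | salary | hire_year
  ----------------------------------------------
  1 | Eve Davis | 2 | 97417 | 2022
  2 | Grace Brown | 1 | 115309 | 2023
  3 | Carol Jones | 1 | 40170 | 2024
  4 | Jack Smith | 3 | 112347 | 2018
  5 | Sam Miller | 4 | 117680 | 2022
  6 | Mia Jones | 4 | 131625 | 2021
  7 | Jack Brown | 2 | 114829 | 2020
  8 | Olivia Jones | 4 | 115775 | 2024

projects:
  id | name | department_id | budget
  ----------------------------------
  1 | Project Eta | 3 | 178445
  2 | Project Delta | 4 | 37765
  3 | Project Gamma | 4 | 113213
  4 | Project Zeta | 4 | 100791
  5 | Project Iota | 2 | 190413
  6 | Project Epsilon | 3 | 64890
SELECT name, budget FROM projects WHERE budget BETWEEN 69022 AND 97895

Execution result:
(no rows)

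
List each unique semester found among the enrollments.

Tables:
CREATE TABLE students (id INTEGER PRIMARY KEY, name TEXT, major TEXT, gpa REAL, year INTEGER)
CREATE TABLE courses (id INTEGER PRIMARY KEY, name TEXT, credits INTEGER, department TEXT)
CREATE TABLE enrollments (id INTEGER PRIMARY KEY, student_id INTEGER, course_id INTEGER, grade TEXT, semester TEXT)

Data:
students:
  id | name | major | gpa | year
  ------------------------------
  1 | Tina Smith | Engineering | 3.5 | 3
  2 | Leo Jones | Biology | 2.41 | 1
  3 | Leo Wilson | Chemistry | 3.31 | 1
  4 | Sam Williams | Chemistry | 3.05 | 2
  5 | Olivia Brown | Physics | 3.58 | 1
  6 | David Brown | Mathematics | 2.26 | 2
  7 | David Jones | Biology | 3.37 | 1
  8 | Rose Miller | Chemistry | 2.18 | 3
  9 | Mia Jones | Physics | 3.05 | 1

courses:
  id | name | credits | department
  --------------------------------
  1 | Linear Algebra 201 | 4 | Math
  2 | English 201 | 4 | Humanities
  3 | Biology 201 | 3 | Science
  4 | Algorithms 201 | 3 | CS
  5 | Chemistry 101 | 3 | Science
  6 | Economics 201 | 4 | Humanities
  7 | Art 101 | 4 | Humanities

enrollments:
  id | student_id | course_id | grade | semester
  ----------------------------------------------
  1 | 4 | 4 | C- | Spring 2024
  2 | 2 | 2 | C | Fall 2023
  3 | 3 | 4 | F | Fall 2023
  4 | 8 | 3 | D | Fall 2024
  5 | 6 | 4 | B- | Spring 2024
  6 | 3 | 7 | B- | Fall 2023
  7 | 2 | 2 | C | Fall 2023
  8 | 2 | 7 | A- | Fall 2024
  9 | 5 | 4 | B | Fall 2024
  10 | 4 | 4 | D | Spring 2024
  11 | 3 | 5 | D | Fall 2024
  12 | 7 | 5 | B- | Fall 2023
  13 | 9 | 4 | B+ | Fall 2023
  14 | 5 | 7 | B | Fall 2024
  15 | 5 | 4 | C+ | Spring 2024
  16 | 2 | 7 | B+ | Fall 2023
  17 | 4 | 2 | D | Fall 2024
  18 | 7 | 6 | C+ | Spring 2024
SELECT DISTINCT semester FROM enrollments

Execution result:
semester
Spring 2024
Fall 2023
Fall 2024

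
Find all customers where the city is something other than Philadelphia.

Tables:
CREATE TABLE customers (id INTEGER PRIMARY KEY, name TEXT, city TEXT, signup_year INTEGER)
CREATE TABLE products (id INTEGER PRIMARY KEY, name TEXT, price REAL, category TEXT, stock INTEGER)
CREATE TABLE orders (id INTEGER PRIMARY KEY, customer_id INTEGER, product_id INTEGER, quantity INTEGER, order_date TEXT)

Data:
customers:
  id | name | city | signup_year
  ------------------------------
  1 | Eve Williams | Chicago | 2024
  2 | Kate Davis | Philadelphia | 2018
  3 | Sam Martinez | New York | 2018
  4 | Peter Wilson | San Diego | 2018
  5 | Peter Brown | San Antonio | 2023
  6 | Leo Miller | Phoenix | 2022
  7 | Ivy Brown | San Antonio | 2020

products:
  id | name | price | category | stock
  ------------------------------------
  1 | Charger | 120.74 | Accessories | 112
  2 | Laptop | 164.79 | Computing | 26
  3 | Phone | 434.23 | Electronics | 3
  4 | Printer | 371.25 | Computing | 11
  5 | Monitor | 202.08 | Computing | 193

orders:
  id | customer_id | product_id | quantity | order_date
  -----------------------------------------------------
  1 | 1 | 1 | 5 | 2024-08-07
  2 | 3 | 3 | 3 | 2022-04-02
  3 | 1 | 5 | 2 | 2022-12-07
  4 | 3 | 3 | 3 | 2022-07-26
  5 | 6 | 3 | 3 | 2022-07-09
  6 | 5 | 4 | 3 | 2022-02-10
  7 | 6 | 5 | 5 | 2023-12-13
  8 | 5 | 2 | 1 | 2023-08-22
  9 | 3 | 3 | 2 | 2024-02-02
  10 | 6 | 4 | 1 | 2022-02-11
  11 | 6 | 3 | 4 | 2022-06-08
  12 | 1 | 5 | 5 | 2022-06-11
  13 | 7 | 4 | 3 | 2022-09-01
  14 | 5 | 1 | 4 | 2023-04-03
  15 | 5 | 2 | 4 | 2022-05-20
SELECT name, city FROM customers WHERE city <> 'Philadelphia'

Execution result:
name | city
Eve Williams | Chicago
Sam Martinez | New York
Peter Wilson | San Diego
Peter Brown | San Antonio
Leo Miller | Phoenix
Ivy Brown | San Antonio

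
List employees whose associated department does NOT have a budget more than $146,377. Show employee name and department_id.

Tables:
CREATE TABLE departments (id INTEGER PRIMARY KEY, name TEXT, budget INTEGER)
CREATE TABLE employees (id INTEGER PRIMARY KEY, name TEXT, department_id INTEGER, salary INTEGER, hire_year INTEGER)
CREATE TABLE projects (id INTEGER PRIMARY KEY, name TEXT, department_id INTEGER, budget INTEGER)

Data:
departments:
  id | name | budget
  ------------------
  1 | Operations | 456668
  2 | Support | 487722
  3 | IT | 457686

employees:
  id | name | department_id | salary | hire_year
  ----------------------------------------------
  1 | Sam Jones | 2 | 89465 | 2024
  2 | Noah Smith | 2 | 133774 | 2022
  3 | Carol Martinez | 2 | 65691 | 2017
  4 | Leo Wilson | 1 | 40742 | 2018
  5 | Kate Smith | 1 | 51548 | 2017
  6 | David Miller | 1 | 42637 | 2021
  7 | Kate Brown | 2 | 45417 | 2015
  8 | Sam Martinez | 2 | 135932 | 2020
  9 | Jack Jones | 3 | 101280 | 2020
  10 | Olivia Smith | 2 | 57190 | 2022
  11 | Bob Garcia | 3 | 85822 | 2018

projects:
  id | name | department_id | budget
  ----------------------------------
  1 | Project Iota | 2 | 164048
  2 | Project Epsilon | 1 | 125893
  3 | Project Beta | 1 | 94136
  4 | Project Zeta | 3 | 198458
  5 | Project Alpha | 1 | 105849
SELECT name, department_id FROM employees WHERE department_id NOT IN (SELECT id FROM departments WHERE budget > 146377)

Execution result:
(no rows)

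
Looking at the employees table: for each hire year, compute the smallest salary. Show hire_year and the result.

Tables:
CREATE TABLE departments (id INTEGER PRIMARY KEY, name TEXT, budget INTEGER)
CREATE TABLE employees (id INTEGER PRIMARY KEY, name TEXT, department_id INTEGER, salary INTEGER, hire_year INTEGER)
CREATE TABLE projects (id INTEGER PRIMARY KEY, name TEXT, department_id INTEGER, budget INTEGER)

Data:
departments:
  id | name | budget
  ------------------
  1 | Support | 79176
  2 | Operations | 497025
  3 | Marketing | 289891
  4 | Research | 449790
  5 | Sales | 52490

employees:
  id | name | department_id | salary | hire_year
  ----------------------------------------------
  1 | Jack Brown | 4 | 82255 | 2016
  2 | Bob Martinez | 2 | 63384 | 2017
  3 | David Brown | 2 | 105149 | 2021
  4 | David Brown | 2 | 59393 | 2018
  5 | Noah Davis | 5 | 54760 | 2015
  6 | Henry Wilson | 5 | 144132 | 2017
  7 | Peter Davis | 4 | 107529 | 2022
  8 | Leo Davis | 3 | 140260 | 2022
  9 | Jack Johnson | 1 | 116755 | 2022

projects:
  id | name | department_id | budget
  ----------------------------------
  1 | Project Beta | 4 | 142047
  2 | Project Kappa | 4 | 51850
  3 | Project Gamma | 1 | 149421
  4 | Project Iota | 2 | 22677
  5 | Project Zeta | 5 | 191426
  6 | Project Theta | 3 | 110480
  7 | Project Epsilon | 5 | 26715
SELECT hire_year, MIN(salary) AS min_salary FROM employees GROUP BY hire_year

Execution result:
hire_year | min_salary
2015 | 54760
2016 | 82255
2017 | 63384
2018 | 59393
2021 | 105149
2022 | 107529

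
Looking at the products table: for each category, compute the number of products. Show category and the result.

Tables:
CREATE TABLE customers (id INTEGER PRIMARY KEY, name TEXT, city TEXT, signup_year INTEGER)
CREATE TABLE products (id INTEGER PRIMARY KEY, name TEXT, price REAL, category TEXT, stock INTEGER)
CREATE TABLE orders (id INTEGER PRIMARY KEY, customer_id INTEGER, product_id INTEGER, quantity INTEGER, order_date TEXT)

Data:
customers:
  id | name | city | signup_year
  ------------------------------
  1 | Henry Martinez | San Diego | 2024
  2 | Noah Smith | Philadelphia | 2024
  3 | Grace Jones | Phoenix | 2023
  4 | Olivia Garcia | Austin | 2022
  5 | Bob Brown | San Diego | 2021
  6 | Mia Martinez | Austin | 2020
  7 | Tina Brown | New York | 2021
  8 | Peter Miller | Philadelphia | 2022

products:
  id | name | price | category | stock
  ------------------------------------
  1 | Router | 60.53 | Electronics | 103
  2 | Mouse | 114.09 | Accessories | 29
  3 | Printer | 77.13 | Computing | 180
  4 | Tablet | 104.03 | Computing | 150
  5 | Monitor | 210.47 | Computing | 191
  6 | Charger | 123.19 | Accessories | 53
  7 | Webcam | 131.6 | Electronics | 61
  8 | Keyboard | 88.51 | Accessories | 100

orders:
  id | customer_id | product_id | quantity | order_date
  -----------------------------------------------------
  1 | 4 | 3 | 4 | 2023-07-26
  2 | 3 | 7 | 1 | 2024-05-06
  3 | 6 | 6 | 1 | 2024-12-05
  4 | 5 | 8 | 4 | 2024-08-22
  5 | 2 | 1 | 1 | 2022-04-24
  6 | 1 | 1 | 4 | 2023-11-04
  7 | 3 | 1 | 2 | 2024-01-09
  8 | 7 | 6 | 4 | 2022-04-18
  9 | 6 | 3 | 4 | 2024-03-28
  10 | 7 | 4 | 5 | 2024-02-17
SELECT category, COUNT(*) AS n FROM products GROUP BY category

Execution result:
category | n
Accessories | 3
Computing | 3
Electronics | 2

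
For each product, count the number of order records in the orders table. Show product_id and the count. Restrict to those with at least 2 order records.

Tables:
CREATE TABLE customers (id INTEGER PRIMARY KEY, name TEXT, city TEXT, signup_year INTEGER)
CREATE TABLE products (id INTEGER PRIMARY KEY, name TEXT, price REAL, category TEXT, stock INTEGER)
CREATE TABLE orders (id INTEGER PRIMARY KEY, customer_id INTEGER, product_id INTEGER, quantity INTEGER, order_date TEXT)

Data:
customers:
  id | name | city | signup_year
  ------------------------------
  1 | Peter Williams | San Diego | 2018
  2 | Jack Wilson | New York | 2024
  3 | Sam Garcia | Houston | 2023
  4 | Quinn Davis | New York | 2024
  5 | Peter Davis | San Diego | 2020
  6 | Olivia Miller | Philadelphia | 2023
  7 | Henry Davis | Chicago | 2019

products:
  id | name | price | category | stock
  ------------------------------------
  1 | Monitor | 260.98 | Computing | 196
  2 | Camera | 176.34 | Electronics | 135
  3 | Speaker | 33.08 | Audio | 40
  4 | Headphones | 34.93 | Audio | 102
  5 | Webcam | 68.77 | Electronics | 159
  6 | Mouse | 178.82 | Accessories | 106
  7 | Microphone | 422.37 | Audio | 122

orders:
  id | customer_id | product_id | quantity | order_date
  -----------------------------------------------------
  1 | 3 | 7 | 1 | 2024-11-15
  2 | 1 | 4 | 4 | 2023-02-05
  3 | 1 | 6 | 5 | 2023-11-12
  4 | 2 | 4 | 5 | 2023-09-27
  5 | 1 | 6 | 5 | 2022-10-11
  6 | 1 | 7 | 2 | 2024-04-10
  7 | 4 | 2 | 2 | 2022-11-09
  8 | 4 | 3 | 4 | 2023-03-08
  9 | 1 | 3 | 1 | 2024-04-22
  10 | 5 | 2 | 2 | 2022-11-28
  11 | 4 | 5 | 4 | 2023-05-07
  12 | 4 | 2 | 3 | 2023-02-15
SELECT product_id, COUNT(*) AS order_count FROM orders GROUP BY product_id HAVING COUNT(*) >= 2

Execution result:
product_id | order_count
2 | 3
3 | 2
4 | 2
6 | 2
7 | 2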